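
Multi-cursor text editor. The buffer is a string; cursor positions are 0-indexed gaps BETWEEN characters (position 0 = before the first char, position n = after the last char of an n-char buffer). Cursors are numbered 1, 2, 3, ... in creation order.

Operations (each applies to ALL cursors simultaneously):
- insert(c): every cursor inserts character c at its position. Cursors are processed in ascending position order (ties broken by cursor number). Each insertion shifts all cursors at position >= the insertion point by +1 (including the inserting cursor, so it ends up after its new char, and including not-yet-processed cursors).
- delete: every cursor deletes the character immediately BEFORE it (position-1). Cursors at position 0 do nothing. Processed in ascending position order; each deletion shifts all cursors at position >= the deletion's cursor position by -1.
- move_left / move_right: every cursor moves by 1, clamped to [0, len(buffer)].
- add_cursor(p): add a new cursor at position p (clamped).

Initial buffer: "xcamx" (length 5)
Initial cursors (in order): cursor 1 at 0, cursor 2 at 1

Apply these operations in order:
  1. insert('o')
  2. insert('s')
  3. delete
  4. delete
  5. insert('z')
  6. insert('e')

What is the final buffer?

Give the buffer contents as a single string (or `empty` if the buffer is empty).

After op 1 (insert('o')): buffer="oxocamx" (len 7), cursors c1@1 c2@3, authorship 1.2....
After op 2 (insert('s')): buffer="osxoscamx" (len 9), cursors c1@2 c2@5, authorship 11.22....
After op 3 (delete): buffer="oxocamx" (len 7), cursors c1@1 c2@3, authorship 1.2....
After op 4 (delete): buffer="xcamx" (len 5), cursors c1@0 c2@1, authorship .....
After op 5 (insert('z')): buffer="zxzcamx" (len 7), cursors c1@1 c2@3, authorship 1.2....
After op 6 (insert('e')): buffer="zexzecamx" (len 9), cursors c1@2 c2@5, authorship 11.22....

Answer: zexzecamx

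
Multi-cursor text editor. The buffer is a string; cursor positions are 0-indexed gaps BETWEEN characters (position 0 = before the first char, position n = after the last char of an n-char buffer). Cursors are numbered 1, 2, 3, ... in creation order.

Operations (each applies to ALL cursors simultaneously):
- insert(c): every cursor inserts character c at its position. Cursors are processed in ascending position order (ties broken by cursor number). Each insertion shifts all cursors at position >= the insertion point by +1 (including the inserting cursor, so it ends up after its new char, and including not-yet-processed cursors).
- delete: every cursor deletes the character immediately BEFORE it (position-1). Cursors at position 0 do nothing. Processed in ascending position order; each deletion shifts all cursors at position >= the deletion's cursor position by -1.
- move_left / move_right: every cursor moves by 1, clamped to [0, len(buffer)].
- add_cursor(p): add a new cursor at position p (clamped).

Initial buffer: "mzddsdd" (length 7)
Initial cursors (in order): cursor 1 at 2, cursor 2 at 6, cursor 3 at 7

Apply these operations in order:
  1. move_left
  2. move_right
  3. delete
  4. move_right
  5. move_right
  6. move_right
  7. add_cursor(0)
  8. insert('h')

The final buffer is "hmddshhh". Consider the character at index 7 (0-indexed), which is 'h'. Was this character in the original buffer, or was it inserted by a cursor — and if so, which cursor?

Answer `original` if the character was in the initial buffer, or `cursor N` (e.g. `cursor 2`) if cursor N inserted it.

Answer: cursor 3

Derivation:
After op 1 (move_left): buffer="mzddsdd" (len 7), cursors c1@1 c2@5 c3@6, authorship .......
After op 2 (move_right): buffer="mzddsdd" (len 7), cursors c1@2 c2@6 c3@7, authorship .......
After op 3 (delete): buffer="mdds" (len 4), cursors c1@1 c2@4 c3@4, authorship ....
After op 4 (move_right): buffer="mdds" (len 4), cursors c1@2 c2@4 c3@4, authorship ....
After op 5 (move_right): buffer="mdds" (len 4), cursors c1@3 c2@4 c3@4, authorship ....
After op 6 (move_right): buffer="mdds" (len 4), cursors c1@4 c2@4 c3@4, authorship ....
After op 7 (add_cursor(0)): buffer="mdds" (len 4), cursors c4@0 c1@4 c2@4 c3@4, authorship ....
After op 8 (insert('h')): buffer="hmddshhh" (len 8), cursors c4@1 c1@8 c2@8 c3@8, authorship 4....123
Authorship (.=original, N=cursor N): 4 . . . . 1 2 3
Index 7: author = 3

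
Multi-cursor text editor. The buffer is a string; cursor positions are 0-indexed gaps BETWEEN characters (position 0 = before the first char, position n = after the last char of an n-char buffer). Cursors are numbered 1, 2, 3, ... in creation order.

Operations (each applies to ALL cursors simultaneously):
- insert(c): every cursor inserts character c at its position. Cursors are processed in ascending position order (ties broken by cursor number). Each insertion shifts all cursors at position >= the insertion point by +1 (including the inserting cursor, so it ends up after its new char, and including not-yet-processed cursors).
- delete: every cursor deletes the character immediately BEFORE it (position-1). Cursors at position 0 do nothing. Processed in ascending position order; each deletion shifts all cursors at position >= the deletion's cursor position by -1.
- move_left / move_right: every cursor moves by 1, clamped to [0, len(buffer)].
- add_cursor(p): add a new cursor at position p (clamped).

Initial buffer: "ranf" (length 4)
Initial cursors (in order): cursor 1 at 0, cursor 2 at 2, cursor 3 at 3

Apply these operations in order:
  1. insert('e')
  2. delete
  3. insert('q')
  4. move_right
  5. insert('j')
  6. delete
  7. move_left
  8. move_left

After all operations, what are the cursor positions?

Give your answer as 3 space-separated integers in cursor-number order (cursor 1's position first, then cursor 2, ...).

After op 1 (insert('e')): buffer="eraenef" (len 7), cursors c1@1 c2@4 c3@6, authorship 1..2.3.
After op 2 (delete): buffer="ranf" (len 4), cursors c1@0 c2@2 c3@3, authorship ....
After op 3 (insert('q')): buffer="qraqnqf" (len 7), cursors c1@1 c2@4 c3@6, authorship 1..2.3.
After op 4 (move_right): buffer="qraqnqf" (len 7), cursors c1@2 c2@5 c3@7, authorship 1..2.3.
After op 5 (insert('j')): buffer="qrjaqnjqfj" (len 10), cursors c1@3 c2@7 c3@10, authorship 1.1.2.23.3
After op 6 (delete): buffer="qraqnqf" (len 7), cursors c1@2 c2@5 c3@7, authorship 1..2.3.
After op 7 (move_left): buffer="qraqnqf" (len 7), cursors c1@1 c2@4 c3@6, authorship 1..2.3.
After op 8 (move_left): buffer="qraqnqf" (len 7), cursors c1@0 c2@3 c3@5, authorship 1..2.3.

Answer: 0 3 5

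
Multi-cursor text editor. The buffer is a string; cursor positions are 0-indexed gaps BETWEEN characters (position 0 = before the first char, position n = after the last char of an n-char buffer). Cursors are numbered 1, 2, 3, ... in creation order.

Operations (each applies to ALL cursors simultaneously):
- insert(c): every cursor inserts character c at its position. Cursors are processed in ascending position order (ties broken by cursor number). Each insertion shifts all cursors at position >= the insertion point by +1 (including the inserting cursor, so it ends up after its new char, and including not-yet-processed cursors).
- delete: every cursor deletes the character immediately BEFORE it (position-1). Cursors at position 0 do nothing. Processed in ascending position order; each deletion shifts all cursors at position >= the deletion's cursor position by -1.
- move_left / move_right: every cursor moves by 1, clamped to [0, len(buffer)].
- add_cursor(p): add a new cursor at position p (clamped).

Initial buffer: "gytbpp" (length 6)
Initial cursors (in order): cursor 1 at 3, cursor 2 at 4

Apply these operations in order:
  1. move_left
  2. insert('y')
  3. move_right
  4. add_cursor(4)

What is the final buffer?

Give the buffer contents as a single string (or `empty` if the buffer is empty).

After op 1 (move_left): buffer="gytbpp" (len 6), cursors c1@2 c2@3, authorship ......
After op 2 (insert('y')): buffer="gyytybpp" (len 8), cursors c1@3 c2@5, authorship ..1.2...
After op 3 (move_right): buffer="gyytybpp" (len 8), cursors c1@4 c2@6, authorship ..1.2...
After op 4 (add_cursor(4)): buffer="gyytybpp" (len 8), cursors c1@4 c3@4 c2@6, authorship ..1.2...

Answer: gyytybpp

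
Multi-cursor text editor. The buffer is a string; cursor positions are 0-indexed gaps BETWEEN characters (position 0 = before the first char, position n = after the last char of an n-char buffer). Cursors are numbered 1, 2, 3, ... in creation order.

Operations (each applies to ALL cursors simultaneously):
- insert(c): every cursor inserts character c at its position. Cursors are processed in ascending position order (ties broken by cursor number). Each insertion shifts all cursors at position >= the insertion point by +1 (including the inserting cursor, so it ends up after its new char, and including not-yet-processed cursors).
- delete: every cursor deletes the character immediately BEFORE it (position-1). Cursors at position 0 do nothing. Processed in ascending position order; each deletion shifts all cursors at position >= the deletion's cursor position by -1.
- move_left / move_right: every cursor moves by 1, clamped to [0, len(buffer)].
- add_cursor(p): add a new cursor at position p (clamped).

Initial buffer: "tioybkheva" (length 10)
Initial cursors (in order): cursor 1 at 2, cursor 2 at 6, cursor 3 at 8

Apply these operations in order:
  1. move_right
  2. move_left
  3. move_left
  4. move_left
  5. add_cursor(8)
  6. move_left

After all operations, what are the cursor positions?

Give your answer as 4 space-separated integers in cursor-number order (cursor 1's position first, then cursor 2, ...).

After op 1 (move_right): buffer="tioybkheva" (len 10), cursors c1@3 c2@7 c3@9, authorship ..........
After op 2 (move_left): buffer="tioybkheva" (len 10), cursors c1@2 c2@6 c3@8, authorship ..........
After op 3 (move_left): buffer="tioybkheva" (len 10), cursors c1@1 c2@5 c3@7, authorship ..........
After op 4 (move_left): buffer="tioybkheva" (len 10), cursors c1@0 c2@4 c3@6, authorship ..........
After op 5 (add_cursor(8)): buffer="tioybkheva" (len 10), cursors c1@0 c2@4 c3@6 c4@8, authorship ..........
After op 6 (move_left): buffer="tioybkheva" (len 10), cursors c1@0 c2@3 c3@5 c4@7, authorship ..........

Answer: 0 3 5 7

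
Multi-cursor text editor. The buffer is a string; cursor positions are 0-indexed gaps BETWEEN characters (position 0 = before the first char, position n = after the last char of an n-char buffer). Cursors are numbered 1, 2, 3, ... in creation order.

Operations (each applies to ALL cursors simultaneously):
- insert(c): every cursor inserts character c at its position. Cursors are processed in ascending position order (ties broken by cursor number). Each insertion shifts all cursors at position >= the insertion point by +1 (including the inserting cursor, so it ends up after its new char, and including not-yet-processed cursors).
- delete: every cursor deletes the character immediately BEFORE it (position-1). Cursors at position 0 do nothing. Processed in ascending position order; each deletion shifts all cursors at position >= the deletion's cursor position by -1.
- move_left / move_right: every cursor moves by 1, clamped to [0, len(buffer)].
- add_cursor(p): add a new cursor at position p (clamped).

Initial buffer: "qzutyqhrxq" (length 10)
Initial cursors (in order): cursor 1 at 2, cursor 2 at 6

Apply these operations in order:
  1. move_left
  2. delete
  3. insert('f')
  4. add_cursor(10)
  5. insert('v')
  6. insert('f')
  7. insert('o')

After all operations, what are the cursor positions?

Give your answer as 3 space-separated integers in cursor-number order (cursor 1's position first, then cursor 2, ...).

After op 1 (move_left): buffer="qzutyqhrxq" (len 10), cursors c1@1 c2@5, authorship ..........
After op 2 (delete): buffer="zutqhrxq" (len 8), cursors c1@0 c2@3, authorship ........
After op 3 (insert('f')): buffer="fzutfqhrxq" (len 10), cursors c1@1 c2@5, authorship 1...2.....
After op 4 (add_cursor(10)): buffer="fzutfqhrxq" (len 10), cursors c1@1 c2@5 c3@10, authorship 1...2.....
After op 5 (insert('v')): buffer="fvzutfvqhrxqv" (len 13), cursors c1@2 c2@7 c3@13, authorship 11...22.....3
After op 6 (insert('f')): buffer="fvfzutfvfqhrxqvf" (len 16), cursors c1@3 c2@9 c3@16, authorship 111...222.....33
After op 7 (insert('o')): buffer="fvfozutfvfoqhrxqvfo" (len 19), cursors c1@4 c2@11 c3@19, authorship 1111...2222.....333

Answer: 4 11 19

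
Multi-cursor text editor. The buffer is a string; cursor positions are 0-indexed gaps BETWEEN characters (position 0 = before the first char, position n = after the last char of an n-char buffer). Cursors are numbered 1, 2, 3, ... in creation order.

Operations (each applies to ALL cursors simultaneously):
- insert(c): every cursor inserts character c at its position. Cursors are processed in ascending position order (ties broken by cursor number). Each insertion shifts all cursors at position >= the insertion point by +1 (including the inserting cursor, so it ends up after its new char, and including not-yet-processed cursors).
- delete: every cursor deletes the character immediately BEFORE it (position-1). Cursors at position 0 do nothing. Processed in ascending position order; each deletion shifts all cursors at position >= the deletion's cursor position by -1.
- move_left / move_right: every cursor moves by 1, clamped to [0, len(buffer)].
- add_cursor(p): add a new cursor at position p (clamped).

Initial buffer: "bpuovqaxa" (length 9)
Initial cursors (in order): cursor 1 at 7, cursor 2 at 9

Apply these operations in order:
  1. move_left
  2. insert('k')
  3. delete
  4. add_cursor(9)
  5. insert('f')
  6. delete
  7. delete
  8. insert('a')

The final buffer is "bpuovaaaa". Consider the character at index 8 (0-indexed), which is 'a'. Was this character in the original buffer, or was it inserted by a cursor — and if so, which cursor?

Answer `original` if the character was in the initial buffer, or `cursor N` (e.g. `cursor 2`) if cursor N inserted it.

Answer: cursor 3

Derivation:
After op 1 (move_left): buffer="bpuovqaxa" (len 9), cursors c1@6 c2@8, authorship .........
After op 2 (insert('k')): buffer="bpuovqkaxka" (len 11), cursors c1@7 c2@10, authorship ......1..2.
After op 3 (delete): buffer="bpuovqaxa" (len 9), cursors c1@6 c2@8, authorship .........
After op 4 (add_cursor(9)): buffer="bpuovqaxa" (len 9), cursors c1@6 c2@8 c3@9, authorship .........
After op 5 (insert('f')): buffer="bpuovqfaxfaf" (len 12), cursors c1@7 c2@10 c3@12, authorship ......1..2.3
After op 6 (delete): buffer="bpuovqaxa" (len 9), cursors c1@6 c2@8 c3@9, authorship .........
After op 7 (delete): buffer="bpuova" (len 6), cursors c1@5 c2@6 c3@6, authorship ......
After op 8 (insert('a')): buffer="bpuovaaaa" (len 9), cursors c1@6 c2@9 c3@9, authorship .....1.23
Authorship (.=original, N=cursor N): . . . . . 1 . 2 3
Index 8: author = 3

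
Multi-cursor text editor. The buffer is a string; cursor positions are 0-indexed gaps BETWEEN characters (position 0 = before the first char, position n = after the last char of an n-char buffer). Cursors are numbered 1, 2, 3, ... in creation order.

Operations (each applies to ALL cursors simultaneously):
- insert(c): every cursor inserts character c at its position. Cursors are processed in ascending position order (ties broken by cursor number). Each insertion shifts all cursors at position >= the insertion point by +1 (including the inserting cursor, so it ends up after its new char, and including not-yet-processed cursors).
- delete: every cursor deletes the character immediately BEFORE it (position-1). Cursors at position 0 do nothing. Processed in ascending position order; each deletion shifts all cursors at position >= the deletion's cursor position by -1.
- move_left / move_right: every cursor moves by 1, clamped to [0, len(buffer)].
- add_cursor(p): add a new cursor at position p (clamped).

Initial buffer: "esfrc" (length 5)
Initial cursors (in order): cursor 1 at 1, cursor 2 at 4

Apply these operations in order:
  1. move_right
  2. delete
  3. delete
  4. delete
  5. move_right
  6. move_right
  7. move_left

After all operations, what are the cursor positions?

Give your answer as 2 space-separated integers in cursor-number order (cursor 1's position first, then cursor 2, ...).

After op 1 (move_right): buffer="esfrc" (len 5), cursors c1@2 c2@5, authorship .....
After op 2 (delete): buffer="efr" (len 3), cursors c1@1 c2@3, authorship ...
After op 3 (delete): buffer="f" (len 1), cursors c1@0 c2@1, authorship .
After op 4 (delete): buffer="" (len 0), cursors c1@0 c2@0, authorship 
After op 5 (move_right): buffer="" (len 0), cursors c1@0 c2@0, authorship 
After op 6 (move_right): buffer="" (len 0), cursors c1@0 c2@0, authorship 
After op 7 (move_left): buffer="" (len 0), cursors c1@0 c2@0, authorship 

Answer: 0 0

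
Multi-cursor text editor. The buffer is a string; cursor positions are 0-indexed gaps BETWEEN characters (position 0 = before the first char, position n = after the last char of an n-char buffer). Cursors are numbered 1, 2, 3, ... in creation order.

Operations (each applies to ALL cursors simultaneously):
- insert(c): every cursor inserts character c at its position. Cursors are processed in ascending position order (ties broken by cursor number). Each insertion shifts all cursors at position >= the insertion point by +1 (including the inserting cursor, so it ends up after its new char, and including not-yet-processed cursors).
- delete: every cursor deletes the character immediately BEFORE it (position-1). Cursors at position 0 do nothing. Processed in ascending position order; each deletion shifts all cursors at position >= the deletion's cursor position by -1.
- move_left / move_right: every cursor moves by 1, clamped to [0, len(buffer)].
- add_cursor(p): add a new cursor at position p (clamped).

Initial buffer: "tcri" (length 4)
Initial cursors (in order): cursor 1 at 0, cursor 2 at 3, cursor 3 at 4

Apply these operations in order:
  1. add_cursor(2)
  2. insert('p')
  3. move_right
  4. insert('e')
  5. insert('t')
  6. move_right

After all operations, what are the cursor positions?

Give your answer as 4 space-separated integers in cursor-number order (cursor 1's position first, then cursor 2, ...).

After op 1 (add_cursor(2)): buffer="tcri" (len 4), cursors c1@0 c4@2 c2@3 c3@4, authorship ....
After op 2 (insert('p')): buffer="ptcprpip" (len 8), cursors c1@1 c4@4 c2@6 c3@8, authorship 1..4.2.3
After op 3 (move_right): buffer="ptcprpip" (len 8), cursors c1@2 c4@5 c2@7 c3@8, authorship 1..4.2.3
After op 4 (insert('e')): buffer="ptecprepiepe" (len 12), cursors c1@3 c4@7 c2@10 c3@12, authorship 1.1.4.42.233
After op 5 (insert('t')): buffer="ptetcpretpietpet" (len 16), cursors c1@4 c4@9 c2@13 c3@16, authorship 1.11.4.442.22333
After op 6 (move_right): buffer="ptetcpretpietpet" (len 16), cursors c1@5 c4@10 c2@14 c3@16, authorship 1.11.4.442.22333

Answer: 5 14 16 10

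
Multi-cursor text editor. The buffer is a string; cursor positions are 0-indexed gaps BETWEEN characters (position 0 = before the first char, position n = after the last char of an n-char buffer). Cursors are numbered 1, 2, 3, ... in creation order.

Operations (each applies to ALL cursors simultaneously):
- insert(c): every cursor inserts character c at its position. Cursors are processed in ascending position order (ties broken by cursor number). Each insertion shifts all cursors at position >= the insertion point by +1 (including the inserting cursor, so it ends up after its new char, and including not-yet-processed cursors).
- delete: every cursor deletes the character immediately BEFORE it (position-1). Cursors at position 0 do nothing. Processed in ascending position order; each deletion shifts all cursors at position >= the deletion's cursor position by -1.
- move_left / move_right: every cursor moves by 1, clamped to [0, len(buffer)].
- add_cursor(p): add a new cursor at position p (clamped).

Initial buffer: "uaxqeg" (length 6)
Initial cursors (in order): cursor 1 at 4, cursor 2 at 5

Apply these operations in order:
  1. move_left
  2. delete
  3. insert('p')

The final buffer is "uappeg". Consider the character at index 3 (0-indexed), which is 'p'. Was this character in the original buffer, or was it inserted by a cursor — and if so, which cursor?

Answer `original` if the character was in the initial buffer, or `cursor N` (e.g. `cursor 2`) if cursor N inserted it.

After op 1 (move_left): buffer="uaxqeg" (len 6), cursors c1@3 c2@4, authorship ......
After op 2 (delete): buffer="uaeg" (len 4), cursors c1@2 c2@2, authorship ....
After op 3 (insert('p')): buffer="uappeg" (len 6), cursors c1@4 c2@4, authorship ..12..
Authorship (.=original, N=cursor N): . . 1 2 . .
Index 3: author = 2

Answer: cursor 2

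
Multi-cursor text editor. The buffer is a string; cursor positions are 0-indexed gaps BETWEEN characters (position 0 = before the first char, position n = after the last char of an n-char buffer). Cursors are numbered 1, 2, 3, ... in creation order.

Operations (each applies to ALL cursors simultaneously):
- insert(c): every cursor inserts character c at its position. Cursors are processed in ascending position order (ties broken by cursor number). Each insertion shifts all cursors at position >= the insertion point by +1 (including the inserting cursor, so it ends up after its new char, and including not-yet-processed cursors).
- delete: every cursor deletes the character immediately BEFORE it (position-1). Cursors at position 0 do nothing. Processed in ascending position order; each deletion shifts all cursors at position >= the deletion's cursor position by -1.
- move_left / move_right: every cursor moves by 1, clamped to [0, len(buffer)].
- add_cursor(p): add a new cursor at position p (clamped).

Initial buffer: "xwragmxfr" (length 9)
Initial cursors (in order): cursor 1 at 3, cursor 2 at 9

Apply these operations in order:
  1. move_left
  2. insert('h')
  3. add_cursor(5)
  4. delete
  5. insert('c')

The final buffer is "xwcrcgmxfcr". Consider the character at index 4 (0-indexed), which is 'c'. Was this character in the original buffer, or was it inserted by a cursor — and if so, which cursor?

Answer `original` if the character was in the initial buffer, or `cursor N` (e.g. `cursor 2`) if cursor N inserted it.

After op 1 (move_left): buffer="xwragmxfr" (len 9), cursors c1@2 c2@8, authorship .........
After op 2 (insert('h')): buffer="xwhragmxfhr" (len 11), cursors c1@3 c2@10, authorship ..1......2.
After op 3 (add_cursor(5)): buffer="xwhragmxfhr" (len 11), cursors c1@3 c3@5 c2@10, authorship ..1......2.
After op 4 (delete): buffer="xwrgmxfr" (len 8), cursors c1@2 c3@3 c2@7, authorship ........
After op 5 (insert('c')): buffer="xwcrcgmxfcr" (len 11), cursors c1@3 c3@5 c2@10, authorship ..1.3....2.
Authorship (.=original, N=cursor N): . . 1 . 3 . . . . 2 .
Index 4: author = 3

Answer: cursor 3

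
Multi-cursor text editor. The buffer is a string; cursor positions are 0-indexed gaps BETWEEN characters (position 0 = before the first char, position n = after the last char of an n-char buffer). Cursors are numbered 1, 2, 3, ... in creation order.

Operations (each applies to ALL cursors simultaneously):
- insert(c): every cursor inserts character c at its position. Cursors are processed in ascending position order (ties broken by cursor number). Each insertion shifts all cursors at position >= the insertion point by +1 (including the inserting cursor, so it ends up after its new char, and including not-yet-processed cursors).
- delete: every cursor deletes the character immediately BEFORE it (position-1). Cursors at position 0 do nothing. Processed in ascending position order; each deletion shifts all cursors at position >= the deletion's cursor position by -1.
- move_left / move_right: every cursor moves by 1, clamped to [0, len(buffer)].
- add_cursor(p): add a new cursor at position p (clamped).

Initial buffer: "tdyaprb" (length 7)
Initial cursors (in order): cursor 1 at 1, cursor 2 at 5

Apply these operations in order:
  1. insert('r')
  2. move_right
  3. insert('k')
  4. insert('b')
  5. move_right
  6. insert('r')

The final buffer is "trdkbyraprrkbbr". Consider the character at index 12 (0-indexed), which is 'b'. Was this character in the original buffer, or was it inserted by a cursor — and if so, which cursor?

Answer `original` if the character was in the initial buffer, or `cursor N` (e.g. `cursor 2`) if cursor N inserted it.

After op 1 (insert('r')): buffer="trdyaprrb" (len 9), cursors c1@2 c2@7, authorship .1....2..
After op 2 (move_right): buffer="trdyaprrb" (len 9), cursors c1@3 c2@8, authorship .1....2..
After op 3 (insert('k')): buffer="trdkyaprrkb" (len 11), cursors c1@4 c2@10, authorship .1.1...2.2.
After op 4 (insert('b')): buffer="trdkbyaprrkbb" (len 13), cursors c1@5 c2@12, authorship .1.11...2.22.
After op 5 (move_right): buffer="trdkbyaprrkbb" (len 13), cursors c1@6 c2@13, authorship .1.11...2.22.
After op 6 (insert('r')): buffer="trdkbyraprrkbbr" (len 15), cursors c1@7 c2@15, authorship .1.11.1..2.22.2
Authorship (.=original, N=cursor N): . 1 . 1 1 . 1 . . 2 . 2 2 . 2
Index 12: author = 2

Answer: cursor 2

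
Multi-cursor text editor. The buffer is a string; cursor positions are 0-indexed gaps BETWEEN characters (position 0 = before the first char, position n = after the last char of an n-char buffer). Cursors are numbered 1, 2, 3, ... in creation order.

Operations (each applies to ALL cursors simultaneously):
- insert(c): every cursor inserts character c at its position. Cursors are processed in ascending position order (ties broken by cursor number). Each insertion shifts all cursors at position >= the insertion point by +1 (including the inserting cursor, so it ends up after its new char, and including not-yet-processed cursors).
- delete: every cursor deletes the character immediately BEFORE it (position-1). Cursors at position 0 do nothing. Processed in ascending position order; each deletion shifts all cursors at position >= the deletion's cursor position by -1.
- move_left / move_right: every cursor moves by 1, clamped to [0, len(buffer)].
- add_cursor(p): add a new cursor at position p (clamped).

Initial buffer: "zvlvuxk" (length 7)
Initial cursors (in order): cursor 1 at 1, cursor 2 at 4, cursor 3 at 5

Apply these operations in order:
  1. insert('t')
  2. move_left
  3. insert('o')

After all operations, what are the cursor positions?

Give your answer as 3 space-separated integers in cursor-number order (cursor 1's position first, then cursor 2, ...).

After op 1 (insert('t')): buffer="ztvlvtutxk" (len 10), cursors c1@2 c2@6 c3@8, authorship .1...2.3..
After op 2 (move_left): buffer="ztvlvtutxk" (len 10), cursors c1@1 c2@5 c3@7, authorship .1...2.3..
After op 3 (insert('o')): buffer="zotvlvotuotxk" (len 13), cursors c1@2 c2@7 c3@10, authorship .11...22.33..

Answer: 2 7 10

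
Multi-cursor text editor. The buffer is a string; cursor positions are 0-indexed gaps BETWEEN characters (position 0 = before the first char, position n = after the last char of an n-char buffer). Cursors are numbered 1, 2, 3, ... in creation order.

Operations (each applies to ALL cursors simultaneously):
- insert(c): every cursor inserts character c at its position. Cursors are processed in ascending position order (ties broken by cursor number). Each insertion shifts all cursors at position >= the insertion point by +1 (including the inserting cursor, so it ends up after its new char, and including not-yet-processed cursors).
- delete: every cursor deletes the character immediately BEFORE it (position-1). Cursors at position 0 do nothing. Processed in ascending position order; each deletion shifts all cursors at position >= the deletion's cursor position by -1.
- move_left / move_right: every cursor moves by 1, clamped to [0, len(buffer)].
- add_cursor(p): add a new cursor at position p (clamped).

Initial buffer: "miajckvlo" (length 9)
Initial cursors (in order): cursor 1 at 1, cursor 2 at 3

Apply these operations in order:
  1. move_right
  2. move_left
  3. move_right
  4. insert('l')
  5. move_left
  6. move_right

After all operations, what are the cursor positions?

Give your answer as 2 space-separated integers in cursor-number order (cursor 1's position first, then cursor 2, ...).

Answer: 3 6

Derivation:
After op 1 (move_right): buffer="miajckvlo" (len 9), cursors c1@2 c2@4, authorship .........
After op 2 (move_left): buffer="miajckvlo" (len 9), cursors c1@1 c2@3, authorship .........
After op 3 (move_right): buffer="miajckvlo" (len 9), cursors c1@2 c2@4, authorship .........
After op 4 (insert('l')): buffer="milajlckvlo" (len 11), cursors c1@3 c2@6, authorship ..1..2.....
After op 5 (move_left): buffer="milajlckvlo" (len 11), cursors c1@2 c2@5, authorship ..1..2.....
After op 6 (move_right): buffer="milajlckvlo" (len 11), cursors c1@3 c2@6, authorship ..1..2.....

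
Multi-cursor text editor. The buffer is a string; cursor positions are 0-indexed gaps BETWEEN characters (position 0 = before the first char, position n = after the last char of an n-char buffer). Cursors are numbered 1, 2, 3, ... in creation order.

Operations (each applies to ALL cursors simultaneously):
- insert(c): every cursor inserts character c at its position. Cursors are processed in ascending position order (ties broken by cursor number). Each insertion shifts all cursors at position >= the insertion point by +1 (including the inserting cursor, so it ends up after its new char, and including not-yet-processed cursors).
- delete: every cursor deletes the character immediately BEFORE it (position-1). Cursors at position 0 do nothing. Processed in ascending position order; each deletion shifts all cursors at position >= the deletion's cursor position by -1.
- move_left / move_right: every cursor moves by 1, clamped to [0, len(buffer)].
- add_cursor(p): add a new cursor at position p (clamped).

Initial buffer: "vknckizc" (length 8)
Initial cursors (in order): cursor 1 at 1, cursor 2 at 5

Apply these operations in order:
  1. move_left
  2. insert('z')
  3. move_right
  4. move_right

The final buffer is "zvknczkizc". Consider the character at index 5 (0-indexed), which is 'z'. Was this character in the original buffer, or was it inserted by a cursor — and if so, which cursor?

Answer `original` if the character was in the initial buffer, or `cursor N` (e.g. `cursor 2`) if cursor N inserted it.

After op 1 (move_left): buffer="vknckizc" (len 8), cursors c1@0 c2@4, authorship ........
After op 2 (insert('z')): buffer="zvknczkizc" (len 10), cursors c1@1 c2@6, authorship 1....2....
After op 3 (move_right): buffer="zvknczkizc" (len 10), cursors c1@2 c2@7, authorship 1....2....
After op 4 (move_right): buffer="zvknczkizc" (len 10), cursors c1@3 c2@8, authorship 1....2....
Authorship (.=original, N=cursor N): 1 . . . . 2 . . . .
Index 5: author = 2

Answer: cursor 2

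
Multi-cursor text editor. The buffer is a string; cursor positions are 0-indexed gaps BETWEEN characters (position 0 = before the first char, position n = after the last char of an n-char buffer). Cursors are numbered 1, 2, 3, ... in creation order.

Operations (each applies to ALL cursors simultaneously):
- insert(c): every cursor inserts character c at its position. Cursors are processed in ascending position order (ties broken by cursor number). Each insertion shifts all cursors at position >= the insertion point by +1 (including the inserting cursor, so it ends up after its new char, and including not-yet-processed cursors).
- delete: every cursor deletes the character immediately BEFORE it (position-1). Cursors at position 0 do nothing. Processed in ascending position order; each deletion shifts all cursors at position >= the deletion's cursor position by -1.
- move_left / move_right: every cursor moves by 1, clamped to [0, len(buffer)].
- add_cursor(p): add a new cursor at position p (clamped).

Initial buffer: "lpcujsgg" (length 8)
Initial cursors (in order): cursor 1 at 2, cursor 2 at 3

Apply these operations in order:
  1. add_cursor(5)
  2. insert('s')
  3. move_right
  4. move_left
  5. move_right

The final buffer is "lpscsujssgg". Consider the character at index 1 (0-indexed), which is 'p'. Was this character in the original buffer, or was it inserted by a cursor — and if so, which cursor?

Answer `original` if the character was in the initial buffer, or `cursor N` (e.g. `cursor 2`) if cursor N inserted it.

After op 1 (add_cursor(5)): buffer="lpcujsgg" (len 8), cursors c1@2 c2@3 c3@5, authorship ........
After op 2 (insert('s')): buffer="lpscsujssgg" (len 11), cursors c1@3 c2@5 c3@8, authorship ..1.2..3...
After op 3 (move_right): buffer="lpscsujssgg" (len 11), cursors c1@4 c2@6 c3@9, authorship ..1.2..3...
After op 4 (move_left): buffer="lpscsujssgg" (len 11), cursors c1@3 c2@5 c3@8, authorship ..1.2..3...
After op 5 (move_right): buffer="lpscsujssgg" (len 11), cursors c1@4 c2@6 c3@9, authorship ..1.2..3...
Authorship (.=original, N=cursor N): . . 1 . 2 . . 3 . . .
Index 1: author = original

Answer: original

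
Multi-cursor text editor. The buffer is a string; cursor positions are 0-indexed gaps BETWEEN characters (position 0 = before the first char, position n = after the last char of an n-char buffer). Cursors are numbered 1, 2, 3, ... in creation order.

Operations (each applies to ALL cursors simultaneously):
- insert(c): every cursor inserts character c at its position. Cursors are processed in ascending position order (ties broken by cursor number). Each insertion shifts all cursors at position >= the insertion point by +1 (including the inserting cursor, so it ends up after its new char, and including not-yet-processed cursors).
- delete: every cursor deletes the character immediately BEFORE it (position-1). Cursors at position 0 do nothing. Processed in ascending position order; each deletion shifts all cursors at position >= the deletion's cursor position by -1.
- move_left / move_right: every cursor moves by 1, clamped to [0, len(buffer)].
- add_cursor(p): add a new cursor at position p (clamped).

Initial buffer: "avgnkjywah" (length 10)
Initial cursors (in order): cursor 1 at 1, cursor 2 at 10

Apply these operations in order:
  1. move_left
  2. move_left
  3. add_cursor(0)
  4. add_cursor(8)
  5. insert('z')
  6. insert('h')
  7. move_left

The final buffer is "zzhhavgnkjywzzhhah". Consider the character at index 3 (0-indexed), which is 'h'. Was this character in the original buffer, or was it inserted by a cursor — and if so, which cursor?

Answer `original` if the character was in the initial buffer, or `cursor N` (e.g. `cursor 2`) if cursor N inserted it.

Answer: cursor 3

Derivation:
After op 1 (move_left): buffer="avgnkjywah" (len 10), cursors c1@0 c2@9, authorship ..........
After op 2 (move_left): buffer="avgnkjywah" (len 10), cursors c1@0 c2@8, authorship ..........
After op 3 (add_cursor(0)): buffer="avgnkjywah" (len 10), cursors c1@0 c3@0 c2@8, authorship ..........
After op 4 (add_cursor(8)): buffer="avgnkjywah" (len 10), cursors c1@0 c3@0 c2@8 c4@8, authorship ..........
After op 5 (insert('z')): buffer="zzavgnkjywzzah" (len 14), cursors c1@2 c3@2 c2@12 c4@12, authorship 13........24..
After op 6 (insert('h')): buffer="zzhhavgnkjywzzhhah" (len 18), cursors c1@4 c3@4 c2@16 c4@16, authorship 1313........2424..
After op 7 (move_left): buffer="zzhhavgnkjywzzhhah" (len 18), cursors c1@3 c3@3 c2@15 c4@15, authorship 1313........2424..
Authorship (.=original, N=cursor N): 1 3 1 3 . . . . . . . . 2 4 2 4 . .
Index 3: author = 3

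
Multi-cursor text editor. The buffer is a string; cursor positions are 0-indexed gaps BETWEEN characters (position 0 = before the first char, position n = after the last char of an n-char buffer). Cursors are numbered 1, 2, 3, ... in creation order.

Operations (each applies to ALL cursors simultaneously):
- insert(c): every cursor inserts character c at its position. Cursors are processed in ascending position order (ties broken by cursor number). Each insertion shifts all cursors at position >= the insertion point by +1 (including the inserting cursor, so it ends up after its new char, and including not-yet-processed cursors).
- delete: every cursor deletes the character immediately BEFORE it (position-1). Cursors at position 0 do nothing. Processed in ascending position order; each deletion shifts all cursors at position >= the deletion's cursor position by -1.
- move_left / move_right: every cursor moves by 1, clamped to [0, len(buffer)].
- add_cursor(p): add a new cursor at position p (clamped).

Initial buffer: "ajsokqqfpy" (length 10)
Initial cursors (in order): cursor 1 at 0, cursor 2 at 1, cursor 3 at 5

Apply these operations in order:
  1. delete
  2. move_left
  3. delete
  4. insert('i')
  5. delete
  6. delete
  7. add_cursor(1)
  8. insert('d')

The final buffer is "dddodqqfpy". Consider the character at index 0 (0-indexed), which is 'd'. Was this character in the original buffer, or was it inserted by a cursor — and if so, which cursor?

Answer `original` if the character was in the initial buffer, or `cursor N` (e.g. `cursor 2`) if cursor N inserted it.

Answer: cursor 1

Derivation:
After op 1 (delete): buffer="jsoqqfpy" (len 8), cursors c1@0 c2@0 c3@3, authorship ........
After op 2 (move_left): buffer="jsoqqfpy" (len 8), cursors c1@0 c2@0 c3@2, authorship ........
After op 3 (delete): buffer="joqqfpy" (len 7), cursors c1@0 c2@0 c3@1, authorship .......
After op 4 (insert('i')): buffer="iijioqqfpy" (len 10), cursors c1@2 c2@2 c3@4, authorship 12.3......
After op 5 (delete): buffer="joqqfpy" (len 7), cursors c1@0 c2@0 c3@1, authorship .......
After op 6 (delete): buffer="oqqfpy" (len 6), cursors c1@0 c2@0 c3@0, authorship ......
After op 7 (add_cursor(1)): buffer="oqqfpy" (len 6), cursors c1@0 c2@0 c3@0 c4@1, authorship ......
After op 8 (insert('d')): buffer="dddodqqfpy" (len 10), cursors c1@3 c2@3 c3@3 c4@5, authorship 123.4.....
Authorship (.=original, N=cursor N): 1 2 3 . 4 . . . . .
Index 0: author = 1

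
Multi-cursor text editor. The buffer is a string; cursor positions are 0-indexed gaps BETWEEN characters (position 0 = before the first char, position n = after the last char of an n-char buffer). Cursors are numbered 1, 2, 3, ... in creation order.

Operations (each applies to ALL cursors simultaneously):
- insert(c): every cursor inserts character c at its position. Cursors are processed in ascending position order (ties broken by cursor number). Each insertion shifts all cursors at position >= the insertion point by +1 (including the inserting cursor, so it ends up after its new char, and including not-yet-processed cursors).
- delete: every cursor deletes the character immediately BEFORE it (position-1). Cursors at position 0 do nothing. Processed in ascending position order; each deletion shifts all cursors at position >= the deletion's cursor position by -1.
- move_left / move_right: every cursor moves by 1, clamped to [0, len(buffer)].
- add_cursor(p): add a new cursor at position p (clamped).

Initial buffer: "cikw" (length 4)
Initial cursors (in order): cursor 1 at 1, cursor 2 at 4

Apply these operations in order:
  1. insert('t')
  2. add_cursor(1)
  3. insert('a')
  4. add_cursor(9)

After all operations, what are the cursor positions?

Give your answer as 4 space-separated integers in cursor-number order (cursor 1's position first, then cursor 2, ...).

After op 1 (insert('t')): buffer="ctikwt" (len 6), cursors c1@2 c2@6, authorship .1...2
After op 2 (add_cursor(1)): buffer="ctikwt" (len 6), cursors c3@1 c1@2 c2@6, authorship .1...2
After op 3 (insert('a')): buffer="cataikwta" (len 9), cursors c3@2 c1@4 c2@9, authorship .311...22
After op 4 (add_cursor(9)): buffer="cataikwta" (len 9), cursors c3@2 c1@4 c2@9 c4@9, authorship .311...22

Answer: 4 9 2 9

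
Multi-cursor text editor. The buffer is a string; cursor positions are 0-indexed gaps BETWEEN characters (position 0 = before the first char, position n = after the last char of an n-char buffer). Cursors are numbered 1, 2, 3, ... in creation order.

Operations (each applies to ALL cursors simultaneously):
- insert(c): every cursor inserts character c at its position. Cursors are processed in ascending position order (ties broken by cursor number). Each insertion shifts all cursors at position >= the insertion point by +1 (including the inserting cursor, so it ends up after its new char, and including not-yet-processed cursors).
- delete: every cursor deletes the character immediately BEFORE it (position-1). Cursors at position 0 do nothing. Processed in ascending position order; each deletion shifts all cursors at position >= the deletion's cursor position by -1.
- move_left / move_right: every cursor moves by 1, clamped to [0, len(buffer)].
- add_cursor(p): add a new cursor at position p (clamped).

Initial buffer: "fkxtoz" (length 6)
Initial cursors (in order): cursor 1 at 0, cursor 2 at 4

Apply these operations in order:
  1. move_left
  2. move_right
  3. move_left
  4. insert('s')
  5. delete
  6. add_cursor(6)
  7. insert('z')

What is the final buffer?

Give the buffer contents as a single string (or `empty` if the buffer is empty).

After op 1 (move_left): buffer="fkxtoz" (len 6), cursors c1@0 c2@3, authorship ......
After op 2 (move_right): buffer="fkxtoz" (len 6), cursors c1@1 c2@4, authorship ......
After op 3 (move_left): buffer="fkxtoz" (len 6), cursors c1@0 c2@3, authorship ......
After op 4 (insert('s')): buffer="sfkxstoz" (len 8), cursors c1@1 c2@5, authorship 1...2...
After op 5 (delete): buffer="fkxtoz" (len 6), cursors c1@0 c2@3, authorship ......
After op 6 (add_cursor(6)): buffer="fkxtoz" (len 6), cursors c1@0 c2@3 c3@6, authorship ......
After op 7 (insert('z')): buffer="zfkxztozz" (len 9), cursors c1@1 c2@5 c3@9, authorship 1...2...3

Answer: zfkxztozz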